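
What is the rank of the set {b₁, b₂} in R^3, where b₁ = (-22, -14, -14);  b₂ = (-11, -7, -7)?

Put the 3×2 matrix [b₁|b₂] into echelon form.
There is 1 pivot column, so rank = 1.

rank 1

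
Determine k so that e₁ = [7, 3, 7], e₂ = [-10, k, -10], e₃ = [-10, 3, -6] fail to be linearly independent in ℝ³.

Dependence holds iff the 3×3 matrix [e₁ e₂ e₃] is singular.
Expanding, det = 28*k + 120.
Setting this to zero gives k = -30/7.

k = -30/7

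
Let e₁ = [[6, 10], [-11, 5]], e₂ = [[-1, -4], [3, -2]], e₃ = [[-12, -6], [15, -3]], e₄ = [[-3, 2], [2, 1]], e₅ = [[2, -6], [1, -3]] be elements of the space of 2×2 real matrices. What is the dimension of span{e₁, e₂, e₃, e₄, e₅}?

dim = 2

Pass to coordinate vectors with respect to the basis {E₁₁, E₁₂, E₂₁, E₂₂}.
Row-reduce the 5×4 matrix with these as rows.
Exactly 2 pivots survive; hence the rank is 2.
(With 5 elements in a 4-dimensional space the rank is at most 4.)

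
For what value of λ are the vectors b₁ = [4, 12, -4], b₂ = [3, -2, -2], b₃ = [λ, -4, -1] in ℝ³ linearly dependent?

λ = 15/8

Place the vectors as rows of a 3×3 matrix; dependence ⇔ determinant zero.
The determinant works out to 60 - 32*λ.
Setting this to zero gives λ = 15/8.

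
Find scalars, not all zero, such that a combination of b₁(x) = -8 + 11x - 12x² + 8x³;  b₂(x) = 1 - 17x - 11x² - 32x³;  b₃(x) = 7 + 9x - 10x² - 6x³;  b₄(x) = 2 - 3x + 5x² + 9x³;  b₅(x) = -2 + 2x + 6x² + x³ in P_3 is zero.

b₁ + b₂ + b₃ + 3b₄ + 3b₅ = 0

Write each element as a vector in ℝ⁴ using {1, x, …, x³}.
Write the vectors as columns of a matrix and find a nonzero vector in its null space.
A generator of the null space is (1, 1, 1, 3, 3).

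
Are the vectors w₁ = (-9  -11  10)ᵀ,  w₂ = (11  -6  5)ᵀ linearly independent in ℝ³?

linearly independent

Place the vectors as rows of a 2×3 matrix and reduce to echelon form.
The reduction yields 2 nonzero rows, so the rank is 2.
Since rank = 2 (the number of vectors), the set is linearly independent.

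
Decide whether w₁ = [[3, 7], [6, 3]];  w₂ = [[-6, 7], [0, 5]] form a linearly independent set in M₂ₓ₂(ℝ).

Write each element as a coordinate vector in ℝ⁴ using {E₁₁, E₁₂, E₂₁, E₂₂}.
Row-reduce the matrix whose columns are w₁, w₂.
The reduction yields 2 nonzero rows, so the rank is 2.
Since rank = 2 (the number of vectors), the set is linearly independent.

linearly independent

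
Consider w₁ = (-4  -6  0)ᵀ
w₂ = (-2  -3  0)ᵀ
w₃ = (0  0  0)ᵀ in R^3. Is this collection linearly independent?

One of the vectors is the zero vector, so the set is linearly dependent.

linearly dependent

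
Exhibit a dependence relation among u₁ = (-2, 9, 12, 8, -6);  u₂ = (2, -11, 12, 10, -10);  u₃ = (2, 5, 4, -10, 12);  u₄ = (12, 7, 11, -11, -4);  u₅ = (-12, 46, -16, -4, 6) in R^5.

2u₁ - 3u₂ - u₃ - u₅ = 0

Solve the homogeneous system with u₁, u₂, u₃, u₄, u₅ as columns by row-reducing the coefficient matrix.
The free variable yields coefficients (2, -3, -1, 0, -1) (any nonzero multiple also works).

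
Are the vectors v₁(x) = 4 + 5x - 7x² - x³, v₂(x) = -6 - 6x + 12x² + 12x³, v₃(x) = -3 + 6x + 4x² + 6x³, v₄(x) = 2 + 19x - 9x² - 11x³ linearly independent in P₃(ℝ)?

linearly dependent

Write each element as a coordinate vector in ℝ⁴ using {1, x, …, x³}.
Form the 4×4 matrix with these as columns; its determinant is 0.
A zero determinant means the columns are linearly dependent.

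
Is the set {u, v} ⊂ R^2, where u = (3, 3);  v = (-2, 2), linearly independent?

Row-reduce the matrix whose columns are u, v.
The reduction yields 2 nonzero rows, so the rank is 2.
Since rank = 2 (the number of vectors), the set is linearly independent.

linearly independent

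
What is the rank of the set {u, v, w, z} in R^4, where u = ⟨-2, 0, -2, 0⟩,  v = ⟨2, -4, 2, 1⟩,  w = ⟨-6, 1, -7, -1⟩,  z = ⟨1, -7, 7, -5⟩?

rank 4

Row-reduce the 4×4 matrix with these as rows.
Reduction leaves 4 leading entries, giving rank 4.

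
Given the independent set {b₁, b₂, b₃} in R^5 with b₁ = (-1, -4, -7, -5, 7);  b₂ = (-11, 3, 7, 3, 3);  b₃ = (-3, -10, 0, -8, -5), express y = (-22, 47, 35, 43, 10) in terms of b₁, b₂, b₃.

y = -2b₁ + 3b₂ - 3b₃

Since b₁, b₂, b₃ are independent, the coefficients expressing y are uniquely determined by a linear system.
Row-reducing the augmented matrix gives the unique coefficients (a₁, a₂, a₃) = (-2, 3, -3).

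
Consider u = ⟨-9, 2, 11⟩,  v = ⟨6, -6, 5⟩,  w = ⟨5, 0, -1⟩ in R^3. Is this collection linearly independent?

linearly independent

The matrix [u|v|w] has determinant 338.
A nonzero determinant means the columns are linearly independent.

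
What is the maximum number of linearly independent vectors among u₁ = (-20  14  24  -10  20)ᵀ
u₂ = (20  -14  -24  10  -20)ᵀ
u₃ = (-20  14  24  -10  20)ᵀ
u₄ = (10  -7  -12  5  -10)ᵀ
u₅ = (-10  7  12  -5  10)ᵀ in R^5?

Form the matrix with u₁, u₂, u₃, u₄, u₅ as columns and reduce.
Exactly 1 pivot survives; hence the rank is 1.

1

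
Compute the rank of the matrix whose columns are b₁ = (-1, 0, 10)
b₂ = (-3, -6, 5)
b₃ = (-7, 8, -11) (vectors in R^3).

rank 3

Put the 3×3 matrix [b₁|b₂|b₃] into echelon form.
Reduction leaves 3 leading entries, giving rank 3.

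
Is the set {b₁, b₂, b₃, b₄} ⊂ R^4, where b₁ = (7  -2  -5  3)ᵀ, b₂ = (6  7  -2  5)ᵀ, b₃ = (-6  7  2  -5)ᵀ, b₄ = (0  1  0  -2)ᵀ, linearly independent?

linearly independent

Form the 4×4 matrix with these as columns; its determinant is 448.
A nonzero determinant means the columns are linearly independent.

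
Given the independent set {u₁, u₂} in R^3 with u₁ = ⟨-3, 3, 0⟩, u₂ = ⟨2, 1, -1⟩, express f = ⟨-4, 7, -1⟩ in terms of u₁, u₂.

f = 2u₁ + u₂

Solve the system with u₁, u₂ as columns and f as the right-hand side.
Back-substitution yields (c₁, c₂) = (2, 1).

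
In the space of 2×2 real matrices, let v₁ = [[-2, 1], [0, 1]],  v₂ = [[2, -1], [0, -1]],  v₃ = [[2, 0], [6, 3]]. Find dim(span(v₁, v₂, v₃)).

Pass to coordinate vectors with respect to the basis {E₁₁, E₁₂, E₂₁, E₂₂}.
Row-reduce the 3×4 matrix with these as rows.
The echelon form has 2 nonzero rows, so the rank is 2.

dim = 2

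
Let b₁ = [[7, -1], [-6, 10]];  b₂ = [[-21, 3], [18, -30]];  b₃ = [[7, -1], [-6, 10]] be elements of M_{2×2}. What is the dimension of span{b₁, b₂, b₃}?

1

Pass to coordinate vectors with respect to the basis {E₁₁, E₁₂, E₂₁, E₂₂}.
Apply Gaussian elimination to the matrix whose rows are b₁, b₂, b₃.
Reduction leaves 1 leading entry, giving rank 1.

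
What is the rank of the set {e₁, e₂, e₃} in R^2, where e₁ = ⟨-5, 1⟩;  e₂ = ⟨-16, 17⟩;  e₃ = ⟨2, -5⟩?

Apply Gaussian elimination to the matrix whose rows are e₁, e₂, e₃.
The echelon form has 2 nonzero rows, so the rank is 2.
(With 3 elements in a 2-dimensional space the rank is at most 2.)

2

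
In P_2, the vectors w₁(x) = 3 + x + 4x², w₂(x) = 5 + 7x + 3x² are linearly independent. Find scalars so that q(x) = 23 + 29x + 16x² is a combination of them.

q = w₁ + 4w₂

Take coordinate vectors relative to {1, x, x²}.
Since w₁, w₂ are independent, the coefficients expressing q are uniquely determined by a linear system.
Row-reducing the augmented matrix gives the unique coefficients (c₁, c₂) = (1, 4).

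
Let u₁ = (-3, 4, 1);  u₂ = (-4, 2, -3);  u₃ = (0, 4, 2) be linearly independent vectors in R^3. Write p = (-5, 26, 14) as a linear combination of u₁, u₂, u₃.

p = 3u₁ - u₂ + 4u₃

Write p = a₁u₁ + … + a₃u₃ and equate components.
Row-reducing the augmented matrix gives the unique coefficients (a₁, a₂, a₃) = (3, -1, 4).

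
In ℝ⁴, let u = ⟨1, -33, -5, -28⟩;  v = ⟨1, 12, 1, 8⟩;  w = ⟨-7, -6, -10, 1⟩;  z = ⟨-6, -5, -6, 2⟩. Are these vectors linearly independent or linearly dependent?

linearly dependent

Place the vectors as rows of a 4×4 matrix and reduce to echelon form.
The reduction yields 3 nonzero rows, so the rank is 3.
Since rank 3 < 4, the set is linearly dependent.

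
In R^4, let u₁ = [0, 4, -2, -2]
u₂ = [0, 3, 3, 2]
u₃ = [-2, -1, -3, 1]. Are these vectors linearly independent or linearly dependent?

Place the vectors as rows of a 3×4 matrix and reduce to echelon form.
The reduction yields 3 nonzero rows, so the rank is 3.
Since rank = 3 (the number of vectors), the set is linearly independent.

linearly independent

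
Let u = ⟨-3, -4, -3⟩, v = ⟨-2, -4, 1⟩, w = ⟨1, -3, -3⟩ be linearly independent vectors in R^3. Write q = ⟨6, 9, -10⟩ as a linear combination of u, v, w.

q = u - 4v + w

Solve the system with u, v, w as columns and q as the right-hand side.
Row-reducing the augmented matrix gives the unique coefficients (a₁, a₂, a₃) = (1, -4, 1).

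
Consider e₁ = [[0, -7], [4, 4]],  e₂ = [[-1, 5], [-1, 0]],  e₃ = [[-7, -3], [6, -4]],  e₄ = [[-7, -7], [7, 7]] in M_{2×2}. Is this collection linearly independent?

Take coordinates with respect to the standard basis {E₁₁, E₁₂, E₂₁, E₂₂}.
Row-reduce the matrix whose columns are e₁, e₂, e₃, e₄.
The reduction yields 4 nonzero rows, so the rank is 4.
Since rank = 4 (the number of vectors), the set is linearly independent.

linearly independent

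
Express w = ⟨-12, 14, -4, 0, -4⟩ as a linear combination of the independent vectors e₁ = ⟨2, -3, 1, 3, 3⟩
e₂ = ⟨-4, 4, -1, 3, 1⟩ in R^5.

w = -2e₁ + 2e₂

Set up the augmented matrix [e₁ | e₂ | w] and row-reduce.
The system has the unique solution (α₁, α₂) = (-2, 2).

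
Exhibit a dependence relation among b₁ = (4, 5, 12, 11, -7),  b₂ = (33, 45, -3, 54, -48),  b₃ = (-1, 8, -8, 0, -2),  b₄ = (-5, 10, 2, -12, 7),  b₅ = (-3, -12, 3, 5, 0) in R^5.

3b₁ - b₂ + 3b₃ - 3b₄ - 3b₅ = 0

Solve the homogeneous system with b₁, b₂, b₃, b₄, b₅ as columns by row-reducing the coefficient matrix.
A generator of the null space is (3, -1, 3, -3, -3).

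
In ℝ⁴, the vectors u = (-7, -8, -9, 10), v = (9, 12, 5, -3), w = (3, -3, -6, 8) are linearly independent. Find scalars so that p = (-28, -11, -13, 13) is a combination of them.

Set up the augmented matrix [u | v | w | p] and row-reduce.
Row-reducing the augmented matrix gives the unique coefficients (α₁, α₂, α₃) = (4, 1, -3).

p = 4u + v - 3w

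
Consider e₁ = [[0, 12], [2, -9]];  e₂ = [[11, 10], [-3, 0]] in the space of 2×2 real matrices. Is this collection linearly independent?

linearly independent

Take coordinates with respect to the standard basis {E₁₁, E₁₂, E₂₁, E₂₂}.
Row-reduce the matrix whose columns are e₁, e₂.
The reduction yields 2 nonzero rows, so the rank is 2.
Since rank = 2 (the number of vectors), the set is linearly independent.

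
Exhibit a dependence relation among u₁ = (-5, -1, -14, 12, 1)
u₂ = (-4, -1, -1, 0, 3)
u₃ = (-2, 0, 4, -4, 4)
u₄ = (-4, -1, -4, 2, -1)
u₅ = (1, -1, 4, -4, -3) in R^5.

Solve the homogeneous system with u₁, u₂, u₃, u₄, u₅ as columns by row-reducing the coefficient matrix.
One solution (up to scaling) is (1, -2, 2, 0, 1).

u₁ - 2u₂ + 2u₃ + u₅ = 0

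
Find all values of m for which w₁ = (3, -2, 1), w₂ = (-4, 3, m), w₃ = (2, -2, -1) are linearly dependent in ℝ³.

The vectors are dependent exactly when the determinant of the matrix with rows w₁, w₂, w₃ vanishes.
Cofactor expansion gives det = 2*m + 1.
Solving 2*m + 1 = 0 yields m = -1/2.

m = -1/2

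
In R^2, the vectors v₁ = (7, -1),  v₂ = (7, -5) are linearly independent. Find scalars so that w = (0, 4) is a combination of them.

Set up the augmented matrix [v₁ | v₂ | w] and row-reduce.
The system has the unique solution (c₁, c₂) = (1, -1).

w = v₁ - v₂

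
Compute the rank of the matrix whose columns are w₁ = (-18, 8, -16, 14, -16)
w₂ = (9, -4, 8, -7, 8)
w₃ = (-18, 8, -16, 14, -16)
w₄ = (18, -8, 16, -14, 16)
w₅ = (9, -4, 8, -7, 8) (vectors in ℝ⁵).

Put the 5×5 matrix [w₁|w₂|w₃|w₄|w₅] into echelon form.
Reduction leaves 1 leading entry, giving rank 1.

1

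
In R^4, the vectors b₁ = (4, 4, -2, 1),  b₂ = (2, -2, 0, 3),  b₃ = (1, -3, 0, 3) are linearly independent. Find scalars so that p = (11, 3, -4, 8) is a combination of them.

Solve the system with b₁, b₂, b₃ as columns and p as the right-hand side.
The system has the unique solution (a₁, a₂, a₃) = (2, 1, 1).

p = 2b₁ + b₂ + b₃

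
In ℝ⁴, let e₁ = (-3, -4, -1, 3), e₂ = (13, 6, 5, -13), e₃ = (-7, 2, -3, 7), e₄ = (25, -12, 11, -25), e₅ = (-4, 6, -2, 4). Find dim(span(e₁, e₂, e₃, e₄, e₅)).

Apply Gaussian elimination to the matrix whose rows are e₁, e₂, e₃, e₄, e₅.
There are 2 pivot columns, so rank = 2.
(With 5 elements in a 4-dimensional space the rank is at most 4.)

2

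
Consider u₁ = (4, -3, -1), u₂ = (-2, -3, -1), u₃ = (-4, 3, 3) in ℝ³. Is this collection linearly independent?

Form the 3×3 matrix with these as columns; its determinant is -36.
A nonzero determinant means the columns are linearly independent.

linearly independent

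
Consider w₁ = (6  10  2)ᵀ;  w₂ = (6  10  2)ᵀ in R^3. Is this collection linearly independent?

Row-reduce the matrix whose columns are w₁, w₂.
The reduction yields 1 nonzero row, so the rank is 1.
Since rank 1 < 2, the set is linearly dependent.

linearly dependent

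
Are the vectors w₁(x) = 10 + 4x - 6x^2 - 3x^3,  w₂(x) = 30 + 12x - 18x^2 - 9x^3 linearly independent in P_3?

linearly dependent

Take coordinates with respect to the standard basis {1, x, …, x^3}.
One vector is a scalar multiple of another, so the set is dependent.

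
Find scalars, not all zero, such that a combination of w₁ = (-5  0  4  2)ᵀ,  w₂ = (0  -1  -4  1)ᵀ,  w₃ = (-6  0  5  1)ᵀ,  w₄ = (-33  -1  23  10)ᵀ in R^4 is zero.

3w₁ + w₂ + 3w₃ - w₄ = 0

Row-reduce the matrix with w₁, w₂, w₃, w₄ as columns; the null space gives the coefficients.
A generator of the null space is (3, 1, 3, -1).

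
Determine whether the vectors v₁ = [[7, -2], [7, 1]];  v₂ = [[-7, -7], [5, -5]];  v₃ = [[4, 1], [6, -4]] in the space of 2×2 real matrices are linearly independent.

Write each element as a coordinate vector in ℝ⁴ using {E₁₁, E₁₂, E₂₁, E₂₂}.
Row-reduce the matrix whose columns are v₁, v₂, v₃.
The reduction yields 3 nonzero rows, so the rank is 3.
Since rank = 3 (the number of vectors), the set is linearly independent.

linearly independent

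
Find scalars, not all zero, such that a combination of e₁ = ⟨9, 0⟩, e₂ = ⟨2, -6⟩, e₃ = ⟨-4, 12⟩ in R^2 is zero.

Row-reduce the matrix with e₁, e₂, e₃ as columns; the null space gives the coefficients.
A generator of the null space is (0, 2, 1).

2e₂ + e₃ = 0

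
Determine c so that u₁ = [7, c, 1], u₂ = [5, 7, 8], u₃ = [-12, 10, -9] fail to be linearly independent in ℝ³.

The vectors are dependent exactly when the determinant of the matrix with rows u₁, u₂, u₃ vanishes.
Cofactor expansion gives det = -51*c - 867.
This vanishes exactly when c = -17.

c = -17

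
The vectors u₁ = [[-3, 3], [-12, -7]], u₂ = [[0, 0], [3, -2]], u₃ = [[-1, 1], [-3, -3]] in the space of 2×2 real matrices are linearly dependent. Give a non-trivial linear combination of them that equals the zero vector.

u₁ + u₂ - 3u₃ = 0

Pass to coordinate vectors relative to the basis {E₁₁, E₁₂, E₂₁, E₂₂}.
Solve the homogeneous system with u₁, u₂, u₃ as columns by row-reducing the coefficient matrix.
The free variable yields coefficients (1, 1, -3) (any nonzero multiple also works).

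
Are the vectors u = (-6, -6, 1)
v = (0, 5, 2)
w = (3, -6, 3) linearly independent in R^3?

linearly independent

The matrix [u|v|w] has determinant -213.
A nonzero determinant means the columns are linearly independent.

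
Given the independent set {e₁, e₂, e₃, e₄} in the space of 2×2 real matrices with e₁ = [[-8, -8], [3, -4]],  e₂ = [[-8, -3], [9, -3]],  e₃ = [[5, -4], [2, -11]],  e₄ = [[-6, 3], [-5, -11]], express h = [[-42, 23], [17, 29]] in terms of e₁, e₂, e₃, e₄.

Take coordinate vectors relative to {E₁₁, E₁₂, E₂₁, E₂₂}.
Set up the augmented matrix [e₁ | e₂ | e₃ | e₄ | h] and row-reduce.
Back-substitution yields (a₁, …, a₄) = (-2, 4, -4, 1).

h = -2e₁ + 4e₂ - 4e₃ + e₄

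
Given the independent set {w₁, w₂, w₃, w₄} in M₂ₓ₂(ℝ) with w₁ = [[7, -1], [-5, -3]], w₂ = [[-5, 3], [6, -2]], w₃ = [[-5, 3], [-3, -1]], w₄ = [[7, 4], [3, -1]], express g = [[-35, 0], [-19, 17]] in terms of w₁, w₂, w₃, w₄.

Take coordinate vectors relative to {E₁₁, E₁₂, E₂₁, E₂₂}.
Solve the system with w₁, w₂, w₃, w₄ as columns and g as the right-hand side.
Back-substitution yields (a₁, …, a₄) = (-4, -4, 4, -1).

g = -4w₁ - 4w₂ + 4w₃ - w₄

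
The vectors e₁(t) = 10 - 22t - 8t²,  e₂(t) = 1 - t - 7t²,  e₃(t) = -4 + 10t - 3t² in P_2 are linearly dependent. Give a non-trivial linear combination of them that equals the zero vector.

e₁ - 2e₂ + 2e₃ = 0

Pass to coordinate vectors relative to the basis {1, t, t²}.
Set up α₁e₁ + … + α₃e₃ = 0 and solve the homogeneous system.
The free variable yields coefficients (1, -2, 2) (any nonzero multiple also works).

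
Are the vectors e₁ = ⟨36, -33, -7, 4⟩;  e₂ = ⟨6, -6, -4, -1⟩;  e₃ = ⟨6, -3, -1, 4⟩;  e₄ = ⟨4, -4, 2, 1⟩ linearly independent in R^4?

linearly dependent

Place the vectors as rows of a 4×4 matrix and reduce to echelon form.
The reduction yields 3 nonzero rows, so the rank is 3.
Since rank 3 < 4, the set is linearly dependent.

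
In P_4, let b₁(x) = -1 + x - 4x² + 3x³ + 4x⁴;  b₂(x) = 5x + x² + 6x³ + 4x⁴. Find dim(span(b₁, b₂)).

dim = 2

Represent each element by its coordinate vector in ℝ⁵.
Row-reduce the 2×5 matrix with these as rows.
Reduction leaves 2 leading entries, giving rank 2.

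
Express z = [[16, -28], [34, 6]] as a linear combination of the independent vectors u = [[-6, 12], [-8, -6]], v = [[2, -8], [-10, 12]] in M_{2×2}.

Work in coordinates with respect to the standard basis {E₁₁, E₁₂, E₂₁, E₂₂}.
Solve the system with u, v as columns and z as the right-hand side.
Back-substitution yields (c₁, c₂) = (-3, -1).

z = -3u - v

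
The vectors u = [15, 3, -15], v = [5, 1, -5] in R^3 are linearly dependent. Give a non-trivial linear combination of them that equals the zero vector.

Solve the homogeneous system with u, v as columns by row-reducing the coefficient matrix.
The free variable yields coefficients (1, -3) (any nonzero multiple also works).

u - 3v = 0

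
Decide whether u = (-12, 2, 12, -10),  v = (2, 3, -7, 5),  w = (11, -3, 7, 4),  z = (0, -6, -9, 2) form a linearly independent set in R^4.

The matrix [u|v|w|z] has determinant -2320.
A nonzero determinant means the columns are linearly independent.

linearly independent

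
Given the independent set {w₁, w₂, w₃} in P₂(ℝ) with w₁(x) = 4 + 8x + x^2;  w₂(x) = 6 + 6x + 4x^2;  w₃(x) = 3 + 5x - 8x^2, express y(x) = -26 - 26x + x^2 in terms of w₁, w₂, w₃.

Take coordinate vectors relative to {1, x, x^2}.
Since w₁, w₂, w₃ are independent, the coefficients expressing y are uniquely determined by a linear system.
Back-substitution yields (a₁, a₂, a₃) = (1, -4, -2).

y = w₁ - 4w₂ - 2w₃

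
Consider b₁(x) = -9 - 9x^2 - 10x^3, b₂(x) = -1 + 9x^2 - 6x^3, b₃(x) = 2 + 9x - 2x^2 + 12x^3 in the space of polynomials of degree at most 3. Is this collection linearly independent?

linearly independent

Write each element as a coordinate vector in ℝ⁴ using {1, x, …, x^3}.
Place the vectors as rows of a 3×4 matrix and reduce to echelon form.
The reduction yields 3 nonzero rows, so the rank is 3.
Since rank = 3 (the number of vectors), the set is linearly independent.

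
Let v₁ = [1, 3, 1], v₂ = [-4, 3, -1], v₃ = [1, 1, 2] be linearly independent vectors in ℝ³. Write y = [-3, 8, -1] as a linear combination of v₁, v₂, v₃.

Set up the augmented matrix [v₁ | v₂ | v₃ | y] and row-reduce.
The system has the unique solution (c₁, c₂, c₃) = (2, 1, -1).

y = 2v₁ + v₂ - v₃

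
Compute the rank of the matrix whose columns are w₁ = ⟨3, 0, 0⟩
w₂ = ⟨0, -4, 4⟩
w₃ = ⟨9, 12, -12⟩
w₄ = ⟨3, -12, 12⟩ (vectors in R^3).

2

Form the matrix with w₁, w₂, w₃, w₄ as columns and reduce.
Reduction leaves 2 leading entries, giving rank 2.
(With 4 elements in a 3-dimensional space the rank is at most 3.)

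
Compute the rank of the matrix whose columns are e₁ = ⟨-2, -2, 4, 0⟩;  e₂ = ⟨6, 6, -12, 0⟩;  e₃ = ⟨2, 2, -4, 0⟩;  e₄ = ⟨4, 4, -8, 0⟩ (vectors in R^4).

rank 1

Apply Gaussian elimination to the matrix whose rows are e₁, e₂, e₃, e₄.
Exactly 1 pivot survives; hence the rank is 1.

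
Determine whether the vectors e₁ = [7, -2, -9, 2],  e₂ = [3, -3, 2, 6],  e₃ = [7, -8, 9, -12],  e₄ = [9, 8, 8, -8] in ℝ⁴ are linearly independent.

linearly independent

Place the vectors as rows of a 4×4 matrix and reduce to echelon form.
The reduction yields 4 nonzero rows, so the rank is 4.
Since rank = 4 (the number of vectors), the set is linearly independent.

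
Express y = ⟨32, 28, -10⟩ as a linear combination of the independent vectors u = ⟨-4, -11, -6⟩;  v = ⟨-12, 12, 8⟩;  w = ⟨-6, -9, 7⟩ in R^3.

Set up the augmented matrix [u | v | w | y] and row-reduce.
Row-reducing the augmented matrix gives the unique coefficients (a₁, a₂, a₃) = (-2, -1, -2).

y = -2u - v - 2w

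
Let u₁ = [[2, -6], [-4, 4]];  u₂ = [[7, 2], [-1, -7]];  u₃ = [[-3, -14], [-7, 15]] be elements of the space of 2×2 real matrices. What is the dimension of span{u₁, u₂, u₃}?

Use coordinates relative to {E₁₁, E₁₂, E₂₁, E₂₂}.
Row-reduce the 3×4 matrix with these as rows.
Reduction leaves 2 leading entries, giving rank 2.

2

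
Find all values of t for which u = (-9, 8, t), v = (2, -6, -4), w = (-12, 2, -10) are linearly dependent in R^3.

The set is linearly dependent precisely when det[u; v; w] = 0.
Expanding, det = -68*t - 68.
Solving -68*t - 68 = 0 yields t = -1.

t = -1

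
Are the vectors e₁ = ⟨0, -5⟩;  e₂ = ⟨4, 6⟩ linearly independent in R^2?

Row-reduce the matrix whose columns are e₁, e₂.
The reduction yields 2 nonzero rows, so the rank is 2.
Since rank = 2 (the number of vectors), the set is linearly independent.

linearly independent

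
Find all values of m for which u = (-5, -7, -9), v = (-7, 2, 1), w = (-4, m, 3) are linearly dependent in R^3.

The vectors are dependent exactly when the determinant of the matrix with rows u, v, w vanishes.
Expanding, det = 68*m - 221.
This vanishes exactly when m = 13/4.

m = 13/4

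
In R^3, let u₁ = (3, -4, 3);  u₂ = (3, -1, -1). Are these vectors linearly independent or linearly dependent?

Row-reduce the matrix whose columns are u₁, u₂.
The reduction yields 2 nonzero rows, so the rank is 2.
Since rank = 2 (the number of vectors), the set is linearly independent.

linearly independent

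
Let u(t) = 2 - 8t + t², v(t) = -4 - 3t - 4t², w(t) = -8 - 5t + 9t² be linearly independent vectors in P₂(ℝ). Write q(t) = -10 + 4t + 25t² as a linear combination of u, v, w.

Work in coordinates with respect to the standard basis {1, t, t²}.
Since u, v, w are independent, the coefficients expressing q are uniquely determined by a linear system.
Back-substitution yields (a₁, a₂, a₃) = (-1, -2, 2).

q = -u - 2v + 2w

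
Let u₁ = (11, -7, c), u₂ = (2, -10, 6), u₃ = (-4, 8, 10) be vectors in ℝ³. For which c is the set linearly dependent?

Dependence holds iff the 3×3 matrix [u₁ u₂ u₃] is singular.
Cofactor expansion gives det = -24*c - 1320.
Solving -24*c - 1320 = 0 yields c = -55.

c = -55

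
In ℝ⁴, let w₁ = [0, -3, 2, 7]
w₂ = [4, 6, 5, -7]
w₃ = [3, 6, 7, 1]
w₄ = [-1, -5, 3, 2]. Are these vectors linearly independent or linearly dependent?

linearly independent

The matrix [w₁|w₂|w₃|w₄] has determinant -628.
A nonzero determinant means the columns are linearly independent.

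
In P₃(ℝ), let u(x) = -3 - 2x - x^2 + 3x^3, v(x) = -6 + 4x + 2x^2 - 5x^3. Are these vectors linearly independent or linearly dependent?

linearly independent

Write each element as a coordinate vector in ℝ⁴ using {1, x, …, x^3}.
Row-reduce the matrix whose columns are u, v.
The reduction yields 2 nonzero rows, so the rank is 2.
Since rank = 2 (the number of vectors), the set is linearly independent.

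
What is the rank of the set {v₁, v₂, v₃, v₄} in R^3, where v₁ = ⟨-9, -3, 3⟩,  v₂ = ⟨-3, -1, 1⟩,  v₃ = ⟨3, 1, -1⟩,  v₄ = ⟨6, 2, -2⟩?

rank 1

Form the matrix with v₁, v₂, v₃, v₄ as columns and reduce.
There is 1 pivot column, so rank = 1.
(With 4 elements in a 3-dimensional space the rank is at most 3.)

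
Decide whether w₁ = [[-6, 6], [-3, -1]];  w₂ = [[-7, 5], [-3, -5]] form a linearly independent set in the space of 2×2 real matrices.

linearly independent

Take coordinates with respect to the standard basis {E₁₁, E₁₂, E₂₁, E₂₂}.
Place the vectors as rows of a 2×4 matrix and reduce to echelon form.
The reduction yields 2 nonzero rows, so the rank is 2.
Since rank = 2 (the number of vectors), the set is linearly independent.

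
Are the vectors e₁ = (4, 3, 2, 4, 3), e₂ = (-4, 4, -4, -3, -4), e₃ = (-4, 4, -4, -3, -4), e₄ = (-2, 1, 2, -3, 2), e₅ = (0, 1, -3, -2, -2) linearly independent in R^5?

Two of the vectors are equal, giving an immediate dependence.

linearly dependent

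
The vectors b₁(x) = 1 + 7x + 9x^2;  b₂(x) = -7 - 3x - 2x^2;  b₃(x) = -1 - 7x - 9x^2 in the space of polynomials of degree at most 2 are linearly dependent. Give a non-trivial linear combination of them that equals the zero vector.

Take coordinates with respect to {1, x, x^2}.
Solve the homogeneous system with b₁, b₂, b₃ as columns by row-reducing the coefficient matrix.
One solution (up to scaling) is (1, 0, 1).

b₁ + b₃ = 0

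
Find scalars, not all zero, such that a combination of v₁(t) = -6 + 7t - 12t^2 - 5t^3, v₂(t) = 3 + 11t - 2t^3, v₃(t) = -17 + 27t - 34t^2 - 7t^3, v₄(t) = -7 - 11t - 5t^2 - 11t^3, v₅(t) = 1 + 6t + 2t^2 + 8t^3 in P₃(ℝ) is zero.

Write each element as a vector in ℝ⁴ using {1, t, …, t^3}.
Solve the homogeneous system with v₁, v₂, v₃, v₄, v₅ as columns by row-reducing the coefficient matrix.
The free variable yields coefficients (3, 0, -1, 0, 1) (any nonzero multiple also works).

3v₁ - v₃ + v₅ = 0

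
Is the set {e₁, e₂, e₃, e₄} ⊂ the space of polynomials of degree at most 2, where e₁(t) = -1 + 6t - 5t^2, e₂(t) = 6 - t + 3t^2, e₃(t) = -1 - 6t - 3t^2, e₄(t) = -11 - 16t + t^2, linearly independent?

linearly dependent

Take coordinates with respect to the standard basis {1, t, t^2}.
There are 4 vectors in a 3-dimensional space, so they cannot be linearly independent.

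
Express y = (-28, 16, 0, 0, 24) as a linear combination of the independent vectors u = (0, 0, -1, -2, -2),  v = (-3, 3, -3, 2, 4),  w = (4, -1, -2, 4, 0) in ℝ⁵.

Since u, v, w are independent, the coefficients expressing y are uniquely determined by a linear system.
The system has the unique solution (α₁, α₂, α₃) = (-4, 4, -4).

y = -4u + 4v - 4w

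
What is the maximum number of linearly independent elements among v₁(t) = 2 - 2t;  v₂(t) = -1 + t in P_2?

Pass to coordinate vectors with respect to the basis {1, t, t²}.
Apply Gaussian elimination to the matrix whose rows are v₁, v₂.
Exactly 1 pivot survives; hence the rank is 1.

1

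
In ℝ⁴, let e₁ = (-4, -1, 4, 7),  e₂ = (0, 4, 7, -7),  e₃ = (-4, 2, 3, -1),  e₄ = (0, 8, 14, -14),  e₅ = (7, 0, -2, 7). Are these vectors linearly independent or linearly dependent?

There are 5 vectors in a 4-dimensional space, so they cannot be linearly independent.

linearly dependent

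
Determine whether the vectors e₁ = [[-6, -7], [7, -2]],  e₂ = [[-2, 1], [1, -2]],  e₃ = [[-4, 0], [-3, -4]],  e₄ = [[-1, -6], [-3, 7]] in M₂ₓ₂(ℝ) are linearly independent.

linearly independent

Take coordinates with respect to the standard basis {E₁₁, E₁₂, E₂₁, E₂₂}.
Form the 4×4 matrix with these as columns; its determinant is 724.
A nonzero determinant means the columns are linearly independent.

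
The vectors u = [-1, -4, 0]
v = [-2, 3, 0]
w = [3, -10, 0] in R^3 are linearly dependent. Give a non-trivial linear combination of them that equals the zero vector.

u - 2v - w = 0

Row-reduce the matrix with u, v, w as columns; the null space gives the coefficients.
A generator of the null space is (1, -2, -1).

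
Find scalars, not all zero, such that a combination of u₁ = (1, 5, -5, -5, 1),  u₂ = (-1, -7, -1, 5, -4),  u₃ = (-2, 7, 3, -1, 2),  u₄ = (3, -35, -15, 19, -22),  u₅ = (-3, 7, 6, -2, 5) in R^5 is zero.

Solve the homogeneous system with u₁, u₂, u₃, u₄, u₅ as columns by row-reducing the coefficient matrix.
One solution (up to scaling) is (0, 3, 0, -1, -2).

3u₂ - u₄ - 2u₅ = 0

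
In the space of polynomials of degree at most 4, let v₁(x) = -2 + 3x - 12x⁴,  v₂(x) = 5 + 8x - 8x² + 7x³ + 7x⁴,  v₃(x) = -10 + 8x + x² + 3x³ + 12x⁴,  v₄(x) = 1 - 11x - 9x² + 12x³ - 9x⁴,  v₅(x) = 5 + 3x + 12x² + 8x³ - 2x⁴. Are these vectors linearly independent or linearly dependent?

linearly independent

Write each element as a coordinate vector in ℝ⁵ using {1, x, …, x⁴}.
Form the 5×5 matrix with these as columns; its determinant is 754936.
A nonzero determinant means the columns are linearly independent.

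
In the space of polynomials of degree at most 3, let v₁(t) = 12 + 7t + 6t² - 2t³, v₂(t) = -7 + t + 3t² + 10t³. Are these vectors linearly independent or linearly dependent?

Write each element as a coordinate vector in ℝ⁴ using {1, t, …, t³}.
Row-reduce the matrix whose columns are v₁, v₂.
The reduction yields 2 nonzero rows, so the rank is 2.
Since rank = 2 (the number of vectors), the set is linearly independent.

linearly independent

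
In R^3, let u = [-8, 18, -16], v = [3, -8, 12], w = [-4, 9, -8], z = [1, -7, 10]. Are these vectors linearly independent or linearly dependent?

There are 4 vectors in a 3-dimensional space, so they cannot be linearly independent.

linearly dependent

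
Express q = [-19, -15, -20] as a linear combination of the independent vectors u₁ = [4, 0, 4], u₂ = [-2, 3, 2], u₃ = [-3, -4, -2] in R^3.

Solve the system with u₁, u₂, u₃ as columns and q as the right-hand side.
Back-substitution yields (a₁, a₂, a₃) = (-3, -1, 3).

q = -3u₁ - u₂ + 3u₃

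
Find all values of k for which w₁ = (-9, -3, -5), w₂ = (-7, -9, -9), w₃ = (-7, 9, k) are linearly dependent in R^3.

Place the vectors as rows of a 3×3 matrix; dependence ⇔ determinant zero.
The determinant works out to 60*k - 288.
Solving 60*k - 288 = 0 yields k = 24/5.

k = 24/5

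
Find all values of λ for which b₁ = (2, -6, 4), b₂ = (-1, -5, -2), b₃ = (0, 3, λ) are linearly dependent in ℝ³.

λ = 0

The set is linearly dependent precisely when det[b₁; b₂; b₃] = 0.
Expanding, det = -16*λ.
This vanishes exactly when λ = 0.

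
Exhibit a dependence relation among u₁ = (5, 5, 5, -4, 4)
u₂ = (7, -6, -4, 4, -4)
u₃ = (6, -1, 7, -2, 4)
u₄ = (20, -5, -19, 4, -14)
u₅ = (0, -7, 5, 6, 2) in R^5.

u₁ + 3u₂ - u₃ - u₄ - u₅ = 0

Row-reduce the matrix with u₁, u₂, u₃, u₄, u₅ as columns; the null space gives the coefficients.
The free variable yields coefficients (1, 3, -1, -1, -1) (any nonzero multiple also works).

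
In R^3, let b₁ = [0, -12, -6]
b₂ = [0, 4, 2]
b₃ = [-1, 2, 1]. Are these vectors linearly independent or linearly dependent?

linearly dependent

One vector is a scalar multiple of another, so the set is dependent.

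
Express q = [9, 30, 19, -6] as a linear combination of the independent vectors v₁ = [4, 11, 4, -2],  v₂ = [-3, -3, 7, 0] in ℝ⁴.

Set up the augmented matrix [v₁ | v₂ | q] and row-reduce.
Back-substitution yields (α₁, α₂) = (3, 1).

q = 3v₁ + v₂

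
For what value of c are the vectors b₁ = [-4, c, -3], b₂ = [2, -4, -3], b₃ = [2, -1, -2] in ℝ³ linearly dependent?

Dependence holds iff the 3×3 matrix [b₁ b₂ b₃] is singular.
Cofactor expansion gives det = -2*c - 38.
This vanishes exactly when c = -19.

c = -19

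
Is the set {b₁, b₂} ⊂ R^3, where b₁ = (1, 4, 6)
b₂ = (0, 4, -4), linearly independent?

linearly independent

Row-reduce the matrix whose columns are b₁, b₂.
The reduction yields 2 nonzero rows, so the rank is 2.
Since rank = 2 (the number of vectors), the set is linearly independent.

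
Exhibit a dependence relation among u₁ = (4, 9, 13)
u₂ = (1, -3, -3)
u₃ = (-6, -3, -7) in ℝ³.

Row-reduce the matrix with u₁, u₂, u₃ as columns; the null space gives the coefficients.
A generator of the null space is (1, 2, 1).

u₁ + 2u₂ + u₃ = 0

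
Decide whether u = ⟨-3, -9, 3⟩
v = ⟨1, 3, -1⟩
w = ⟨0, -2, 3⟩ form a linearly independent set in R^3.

One vector is a scalar multiple of another, so the set is dependent.

linearly dependent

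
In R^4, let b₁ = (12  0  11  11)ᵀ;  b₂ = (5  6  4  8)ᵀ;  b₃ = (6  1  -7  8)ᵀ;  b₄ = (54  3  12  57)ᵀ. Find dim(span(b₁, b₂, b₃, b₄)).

Form the matrix with b₁, b₂, b₃, b₄ as columns and reduce.
Reduction leaves 3 leading entries, giving rank 3.

3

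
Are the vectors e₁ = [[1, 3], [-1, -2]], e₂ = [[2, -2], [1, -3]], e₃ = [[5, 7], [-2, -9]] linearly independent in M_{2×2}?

linearly dependent

Write each element as a coordinate vector in ℝ⁴ using {E₁₁, E₁₂, E₂₁, E₂₂}.
Place the vectors as rows of a 3×4 matrix and reduce to echelon form.
The reduction yields 2 nonzero rows, so the rank is 2.
Since rank 2 < 3, the set is linearly dependent.
Indeed 3e₁ + e₂ - e₃ = 0.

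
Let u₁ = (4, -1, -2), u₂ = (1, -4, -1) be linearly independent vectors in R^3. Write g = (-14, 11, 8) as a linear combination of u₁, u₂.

g = -3u₁ - 2u₂

Set up the augmented matrix [u₁ | u₂ | g] and row-reduce.
The system has the unique solution (α₁, α₂) = (-3, -2).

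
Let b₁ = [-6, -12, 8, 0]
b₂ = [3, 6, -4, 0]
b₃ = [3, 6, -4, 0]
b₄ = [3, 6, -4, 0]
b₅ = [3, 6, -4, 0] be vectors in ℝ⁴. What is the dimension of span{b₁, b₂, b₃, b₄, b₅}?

dim = 1

Row-reduce the 5×4 matrix with these as rows.
Reduction leaves 1 leading entry, giving rank 1.
(With 5 elements in a 4-dimensional space the rank is at most 4.)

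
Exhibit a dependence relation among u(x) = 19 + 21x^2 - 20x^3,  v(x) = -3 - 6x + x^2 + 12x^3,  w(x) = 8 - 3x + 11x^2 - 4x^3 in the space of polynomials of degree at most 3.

u + v - 2w = 0

Take coordinates with respect to {1, x, …, x^3}.
Row-reduce the matrix with u, v, w as columns; the null space gives the coefficients.
A generator of the null space is (1, 1, -2).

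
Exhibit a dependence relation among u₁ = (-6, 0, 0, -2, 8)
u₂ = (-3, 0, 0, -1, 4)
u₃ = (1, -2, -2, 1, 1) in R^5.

Row-reduce the matrix with u₁, u₂, u₃ as columns; the null space gives the coefficients.
The free variable yields coefficients (1, -2, 0) (any nonzero multiple also works).

u₁ - 2u₂ = 0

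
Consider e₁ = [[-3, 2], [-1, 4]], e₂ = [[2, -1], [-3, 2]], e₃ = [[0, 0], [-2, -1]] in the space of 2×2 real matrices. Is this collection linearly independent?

Write each element as a coordinate vector in ℝ⁴ using {E₁₁, E₁₂, E₂₁, E₂₂}.
Place the vectors as rows of a 3×4 matrix and reduce to echelon form.
The reduction yields 3 nonzero rows, so the rank is 3.
Since rank = 3 (the number of vectors), the set is linearly independent.

linearly independent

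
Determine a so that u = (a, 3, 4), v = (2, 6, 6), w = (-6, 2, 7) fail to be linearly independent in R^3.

a = -1/3

The vectors are dependent exactly when the determinant of the matrix with rows u, v, w vanishes.
Cofactor expansion gives det = 30*a + 10.
This vanishes exactly when a = -1/3.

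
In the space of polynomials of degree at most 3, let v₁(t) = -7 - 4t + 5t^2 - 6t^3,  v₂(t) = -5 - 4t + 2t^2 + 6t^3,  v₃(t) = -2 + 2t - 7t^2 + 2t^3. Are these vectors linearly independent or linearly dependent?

linearly independent

Write each element as a coordinate vector in ℝ⁴ using {1, t, …, t^3}.
Place the vectors as rows of a 3×4 matrix and reduce to echelon form.
The reduction yields 3 nonzero rows, so the rank is 3.
Since rank = 3 (the number of vectors), the set is linearly independent.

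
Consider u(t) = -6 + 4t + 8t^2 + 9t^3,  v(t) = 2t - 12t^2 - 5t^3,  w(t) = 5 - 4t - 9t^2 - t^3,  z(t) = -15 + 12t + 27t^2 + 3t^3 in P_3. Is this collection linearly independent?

linearly dependent

Write each element as a coordinate vector in ℝ⁴ using {1, t, …, t^3}.
Place the vectors as rows of a 4×4 matrix and reduce to echelon form.
The reduction yields 3 nonzero rows, so the rank is 3.
Since rank 3 < 4, the set is linearly dependent.
Indeed 3w + z = 0.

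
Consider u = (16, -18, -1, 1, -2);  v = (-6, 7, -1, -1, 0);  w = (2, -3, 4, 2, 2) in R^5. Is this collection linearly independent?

linearly dependent

Place the vectors as rows of a 3×5 matrix and reduce to echelon form.
The reduction yields 2 nonzero rows, so the rank is 2.
Since rank 2 < 3, the set is linearly dependent.
Indeed u + 3v + w = 0.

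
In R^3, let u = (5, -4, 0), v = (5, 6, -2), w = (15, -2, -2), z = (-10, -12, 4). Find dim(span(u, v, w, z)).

2

Apply Gaussian elimination to the matrix whose rows are u, v, w, z.
The echelon form has 2 nonzero rows, so the rank is 2.
(With 4 elements in a 3-dimensional space the rank is at most 3.)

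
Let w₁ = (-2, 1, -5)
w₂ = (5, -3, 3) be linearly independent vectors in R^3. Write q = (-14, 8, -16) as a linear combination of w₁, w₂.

Set up the augmented matrix [w₁ | w₂ | q] and row-reduce.
Row-reducing the augmented matrix gives the unique coefficients (α₁, α₂) = (2, -2).

q = 2w₁ - 2w₂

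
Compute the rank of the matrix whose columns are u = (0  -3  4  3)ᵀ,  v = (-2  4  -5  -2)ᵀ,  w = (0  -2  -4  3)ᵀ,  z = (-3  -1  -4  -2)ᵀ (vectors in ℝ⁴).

Row-reduce the 4×4 matrix with these as rows.
There are 4 pivot columns, so rank = 4.

4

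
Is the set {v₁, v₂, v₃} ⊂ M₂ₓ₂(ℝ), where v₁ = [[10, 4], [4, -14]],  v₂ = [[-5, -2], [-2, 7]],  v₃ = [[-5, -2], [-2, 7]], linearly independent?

linearly dependent

Write each element as a coordinate vector in ℝ⁴ using {E₁₁, E₁₂, E₂₁, E₂₂}.
Two of the vectors are equal, giving an immediate dependence.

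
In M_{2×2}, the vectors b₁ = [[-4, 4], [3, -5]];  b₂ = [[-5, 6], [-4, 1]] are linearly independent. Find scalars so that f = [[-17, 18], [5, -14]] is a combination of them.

f = 3b₁ + b₂

Take coordinate vectors relative to {E₁₁, E₁₂, E₂₁, E₂₂}.
Write f = α₁b₁ + α₂b₂ and equate components.
Back-substitution yields (α₁, α₂) = (3, 1).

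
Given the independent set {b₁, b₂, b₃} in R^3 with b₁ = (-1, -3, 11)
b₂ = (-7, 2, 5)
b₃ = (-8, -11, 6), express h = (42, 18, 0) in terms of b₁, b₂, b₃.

h = 3b₁ - 3b₂ - 3b₃

Write h = α₁b₁ + … + α₃b₃ and equate components.
Row-reducing the augmented matrix gives the unique coefficients (α₁, α₂, α₃) = (3, -3, -3).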